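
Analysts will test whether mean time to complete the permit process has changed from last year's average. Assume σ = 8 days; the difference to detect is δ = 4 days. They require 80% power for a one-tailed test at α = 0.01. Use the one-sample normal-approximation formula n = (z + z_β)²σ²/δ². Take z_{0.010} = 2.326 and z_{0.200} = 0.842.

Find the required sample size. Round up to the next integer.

n = 41

n = (z_α + z_β)² · σ² / δ²
  = (2.326 + 0.842)² · 8² / 4²
  = 10.0362 · 64 / 16
  = 40.14
Round up → n = 41.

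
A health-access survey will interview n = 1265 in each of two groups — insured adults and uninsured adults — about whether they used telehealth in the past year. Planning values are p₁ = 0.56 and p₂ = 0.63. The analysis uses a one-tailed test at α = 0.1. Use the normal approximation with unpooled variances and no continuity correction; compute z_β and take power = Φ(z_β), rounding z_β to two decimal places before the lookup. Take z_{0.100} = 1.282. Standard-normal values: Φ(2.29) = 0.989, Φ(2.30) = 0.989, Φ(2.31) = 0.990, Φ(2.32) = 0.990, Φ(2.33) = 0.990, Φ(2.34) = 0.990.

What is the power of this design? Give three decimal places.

Power ≈ 0.990

z_β = |p₁−p₂|·√(n/[p₁q₁+p₂q₂]) − z_α
    = 0.07 · √(1265/0.4795) − 1.282
    = 0.07 · 51.3631 − 1.282
    = 3.5954 − 1.282 = 2.3134 → 2.31
Power = Φ(2.31) = 0.990.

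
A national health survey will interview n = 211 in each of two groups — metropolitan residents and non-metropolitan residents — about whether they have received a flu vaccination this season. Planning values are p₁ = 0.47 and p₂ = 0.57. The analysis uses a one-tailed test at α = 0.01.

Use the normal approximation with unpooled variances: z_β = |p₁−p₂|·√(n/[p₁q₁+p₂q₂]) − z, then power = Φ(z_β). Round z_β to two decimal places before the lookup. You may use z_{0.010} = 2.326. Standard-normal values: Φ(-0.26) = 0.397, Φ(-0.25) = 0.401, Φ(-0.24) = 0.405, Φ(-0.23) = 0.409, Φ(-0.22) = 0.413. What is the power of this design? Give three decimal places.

Power ≈ 0.397

z_β = |p₁−p₂|·√(n/[p₁q₁+p₂q₂]) − z_α
    = 0.10 · √(211/0.4942) − 2.326
    = 0.10 · 20.6628 − 2.326
    = 2.0663 − 2.326 = -0.2597 → -0.26
Power = Φ(-0.26) = 0.397.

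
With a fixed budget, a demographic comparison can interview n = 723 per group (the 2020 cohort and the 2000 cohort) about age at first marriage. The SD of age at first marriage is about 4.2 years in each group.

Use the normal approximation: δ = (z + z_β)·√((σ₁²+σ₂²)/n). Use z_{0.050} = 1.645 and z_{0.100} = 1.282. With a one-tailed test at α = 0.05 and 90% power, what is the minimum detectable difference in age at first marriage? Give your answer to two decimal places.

δ = (z_α + z_β) · √((σ₁²+σ₂²)/n)
  = (1.645 + 1.282) · √(35.28/723)
  = 2.927 · √0.0488
  = 2.927 · 0.2209
  = 0.6466

Minimum detectable difference ≈ 0.65 years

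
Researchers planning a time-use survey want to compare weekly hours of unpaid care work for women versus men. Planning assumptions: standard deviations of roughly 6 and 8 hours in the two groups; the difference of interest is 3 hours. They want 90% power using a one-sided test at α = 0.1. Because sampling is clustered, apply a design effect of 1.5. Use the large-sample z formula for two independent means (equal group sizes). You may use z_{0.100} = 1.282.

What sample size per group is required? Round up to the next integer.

n = 110 per group

n = (z_α + z_β)² · (σ₁² + σ₂²) / δ²
  = (1.282 + 1.282)² · (6² + 8² = 100) / 3²
  = 6.5741 · 100 / 9
  = 73.05
Design effect: 1.5 × 73.05 = 109.57.
Round up → n = 110 per group.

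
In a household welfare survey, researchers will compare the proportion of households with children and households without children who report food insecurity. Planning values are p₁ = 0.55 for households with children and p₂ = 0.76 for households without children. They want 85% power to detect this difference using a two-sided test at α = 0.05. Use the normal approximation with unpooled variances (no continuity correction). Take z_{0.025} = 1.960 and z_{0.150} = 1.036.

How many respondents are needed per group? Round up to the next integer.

n = 88 per group

n = (z_{α/2} + z_β)² · [p₁(1−p₁) + p₂(1−p₂)] / (p₁ − p₂)²
  = (1.960 + 1.036)² · (0.55·0.45 + 0.76·0.24) / (-0.21)²
  = (2.996)² · (0.2475 + 0.1824) / 0.0441
  = 8.9760 · 0.4299 / 0.0441
  = 87.50
Round up → n = 88 per group.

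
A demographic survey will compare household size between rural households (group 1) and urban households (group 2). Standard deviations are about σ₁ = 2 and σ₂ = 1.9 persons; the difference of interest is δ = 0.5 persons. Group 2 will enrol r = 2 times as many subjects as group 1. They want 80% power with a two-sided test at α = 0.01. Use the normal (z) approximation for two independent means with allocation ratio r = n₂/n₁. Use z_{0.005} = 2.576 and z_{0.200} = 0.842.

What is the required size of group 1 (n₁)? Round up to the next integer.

n₁ = (z_{α/2} + z_β)² · (σ₁² + σ₂²/r) / δ²
   = (2.576 + 0.842)² · (2² + 1.9²/2) / 0.5²
   = 11.6827 · (4 + 1.805) / 0.25
   = 11.6827 · 5.805 / 0.25
   = 271.27
Round up → n₁ = 272; n₂ = r·n₁ = 2 × 272 = 544.

n₁ = 272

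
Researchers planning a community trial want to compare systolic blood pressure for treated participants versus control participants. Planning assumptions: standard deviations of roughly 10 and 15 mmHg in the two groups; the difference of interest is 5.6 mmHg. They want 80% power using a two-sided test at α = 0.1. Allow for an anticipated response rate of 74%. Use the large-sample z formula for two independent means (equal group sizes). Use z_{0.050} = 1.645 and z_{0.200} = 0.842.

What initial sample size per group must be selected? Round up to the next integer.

n = (z_{α/2} + z_β)² · (σ₁² + σ₂²) / δ²
  = (1.645 + 0.842)² · (10² + 15² = 325) / 5.6²
  = 6.1852 · 325 / 31.36
  = 64.10
Adjust for 74% response: 64.10 / 0.74 = 86.62.
Round up → n = 87 per group.

n = 87 per group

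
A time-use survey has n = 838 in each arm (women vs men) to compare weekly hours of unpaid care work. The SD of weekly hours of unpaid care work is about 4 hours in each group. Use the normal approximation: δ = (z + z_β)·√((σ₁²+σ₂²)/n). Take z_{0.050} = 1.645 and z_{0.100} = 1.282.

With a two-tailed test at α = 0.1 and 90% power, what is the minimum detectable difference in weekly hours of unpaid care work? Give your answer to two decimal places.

δ = (z_{α/2} + z_β) · √((σ₁²+σ₂²)/n)
  = (1.645 + 1.282) · √(32/838)
  = 2.927 · √0.03819
  = 2.927 · 0.1954
  = 0.5720

Minimum detectable difference ≈ 0.57 hours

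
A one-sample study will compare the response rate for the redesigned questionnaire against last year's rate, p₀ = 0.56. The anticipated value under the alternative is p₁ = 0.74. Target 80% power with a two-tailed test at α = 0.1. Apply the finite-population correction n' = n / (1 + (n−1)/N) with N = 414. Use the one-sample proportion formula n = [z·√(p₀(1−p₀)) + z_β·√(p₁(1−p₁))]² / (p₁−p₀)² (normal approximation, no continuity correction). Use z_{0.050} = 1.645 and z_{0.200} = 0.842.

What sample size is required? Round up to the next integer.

n = 40

n = [z_{α/2}·√(p₀q₀) + z_β·√(p₁q₁)]² / (p₁ − p₀)²
  = [1.645·√(0.56·0.44) + 0.842·√(0.74·0.26)]² / (0.18)²
  = [1.645·0.4964 + 0.842·0.4386]² / 0.0324
  = [1.1859]² / 0.0324
  = 43.41
Finite-population correction (N = 414): 43.41 / (1 + (43.41 − 1)/414) = 39.37.
Round up → n = 40.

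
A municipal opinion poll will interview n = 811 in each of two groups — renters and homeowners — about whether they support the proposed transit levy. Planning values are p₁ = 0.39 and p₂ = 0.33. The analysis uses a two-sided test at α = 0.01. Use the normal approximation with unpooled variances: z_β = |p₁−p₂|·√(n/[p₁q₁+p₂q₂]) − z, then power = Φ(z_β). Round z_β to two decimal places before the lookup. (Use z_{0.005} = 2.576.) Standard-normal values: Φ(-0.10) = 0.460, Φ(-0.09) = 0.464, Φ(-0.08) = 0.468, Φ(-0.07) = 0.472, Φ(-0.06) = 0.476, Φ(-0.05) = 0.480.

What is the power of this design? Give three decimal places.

Power ≈ 0.480

z_β = |p₁−p₂|·√(n/[p₁q₁+p₂q₂]) − z_{α/2}
    = 0.06 · √(811/0.4590) − 2.576
    = 0.06 · 42.0343 − 2.576
    = 2.5221 − 2.576 = -0.0539 → -0.05
Power = Φ(-0.05) = 0.480.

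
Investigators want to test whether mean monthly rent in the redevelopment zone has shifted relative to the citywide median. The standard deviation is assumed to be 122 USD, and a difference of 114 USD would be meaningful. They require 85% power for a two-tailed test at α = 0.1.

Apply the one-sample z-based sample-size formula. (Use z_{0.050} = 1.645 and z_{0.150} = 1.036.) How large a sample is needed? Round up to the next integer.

n = 9

n = (z_{α/2} + z_β)² · σ² / δ²
  = (1.645 + 1.036)² · 122² / 114²
  = 7.1878 · 14884 / 12996
  = 8.23
Round up → n = 9.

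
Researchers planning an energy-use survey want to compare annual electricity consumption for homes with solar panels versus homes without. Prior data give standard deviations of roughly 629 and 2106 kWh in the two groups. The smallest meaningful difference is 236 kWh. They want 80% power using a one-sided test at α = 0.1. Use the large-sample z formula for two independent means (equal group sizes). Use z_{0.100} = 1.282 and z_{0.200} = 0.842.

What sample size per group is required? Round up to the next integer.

n = (z_α + z_β)² · (σ₁² + σ₂²) / δ²
  = (1.282 + 0.842)² · (629² + 2106² = 4830877) / 236²
  = 4.5114 · 4830877 / 55696
  = 391.30
Round up → n = 392 per group.

n = 392 per group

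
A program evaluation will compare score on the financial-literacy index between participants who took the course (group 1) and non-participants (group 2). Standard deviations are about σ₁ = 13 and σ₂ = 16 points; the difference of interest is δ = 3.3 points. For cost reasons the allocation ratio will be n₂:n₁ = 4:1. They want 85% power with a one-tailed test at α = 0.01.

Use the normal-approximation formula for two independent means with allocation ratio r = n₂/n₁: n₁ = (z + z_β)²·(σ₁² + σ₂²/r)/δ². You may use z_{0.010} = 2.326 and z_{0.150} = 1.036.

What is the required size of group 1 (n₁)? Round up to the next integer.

n₁ = (z_α + z_β)² · (σ₁² + σ₂²/r) / δ²
   = (2.326 + 1.036)² · (13² + 16²/4) / 3.3²
   = 11.3030 · (169 + 64) / 10.89
   = 11.3030 · 233 / 10.89
   = 241.84
Round up → n₁ = 242; n₂ = r·n₁ = 4 × 242 = 968.

n₁ = 242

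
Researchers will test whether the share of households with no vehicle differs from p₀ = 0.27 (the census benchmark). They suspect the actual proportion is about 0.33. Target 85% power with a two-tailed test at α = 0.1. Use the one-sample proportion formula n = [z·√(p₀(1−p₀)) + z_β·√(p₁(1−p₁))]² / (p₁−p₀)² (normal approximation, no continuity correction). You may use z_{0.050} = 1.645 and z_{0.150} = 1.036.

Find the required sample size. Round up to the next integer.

n = [z_{α/2}·√(p₀q₀) + z_β·√(p₁q₁)]² / (p₁ − p₀)²
  = [1.645·√(0.27·0.73) + 1.036·√(0.33·0.67)]² / (0.06)²
  = [1.645·0.4440 + 1.036·0.4702]² / 0.0036
  = [1.2175]² / 0.0036
  = 411.72
Round up → n = 412.

n = 412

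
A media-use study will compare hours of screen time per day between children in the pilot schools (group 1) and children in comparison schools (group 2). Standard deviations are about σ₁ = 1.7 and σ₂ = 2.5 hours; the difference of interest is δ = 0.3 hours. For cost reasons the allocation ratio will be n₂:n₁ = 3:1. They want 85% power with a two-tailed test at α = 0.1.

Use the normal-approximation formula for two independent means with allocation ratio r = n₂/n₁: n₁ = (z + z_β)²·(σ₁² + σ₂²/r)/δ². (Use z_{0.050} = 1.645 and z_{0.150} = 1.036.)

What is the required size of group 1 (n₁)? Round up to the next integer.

n₁ = 398

n₁ = (z_{α/2} + z_β)² · (σ₁² + σ₂²/r) / δ²
   = (1.645 + 1.036)² · (1.7² + 2.5²/3) / 0.3²
   = 7.1878 · (2.89 + 2.0833) / 0.09
   = 7.1878 · 4.9733 / 0.09
   = 397.19
Round up → n₁ = 398; n₂ = r·n₁ = 3 × 398 = 1194.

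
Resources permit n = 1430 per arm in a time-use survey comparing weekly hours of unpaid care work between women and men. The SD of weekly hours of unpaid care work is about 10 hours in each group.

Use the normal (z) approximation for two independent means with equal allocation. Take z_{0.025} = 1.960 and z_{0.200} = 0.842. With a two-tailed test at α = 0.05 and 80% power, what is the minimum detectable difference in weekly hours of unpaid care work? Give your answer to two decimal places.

δ = (z_{α/2} + z_β) · √((σ₁²+σ₂²)/n)
  = (1.960 + 0.842) · √(200/1430)
  = 2.802 · √0.13986
  = 2.802 · 0.3740
  = 1.0479

Minimum detectable difference ≈ 1.05 hours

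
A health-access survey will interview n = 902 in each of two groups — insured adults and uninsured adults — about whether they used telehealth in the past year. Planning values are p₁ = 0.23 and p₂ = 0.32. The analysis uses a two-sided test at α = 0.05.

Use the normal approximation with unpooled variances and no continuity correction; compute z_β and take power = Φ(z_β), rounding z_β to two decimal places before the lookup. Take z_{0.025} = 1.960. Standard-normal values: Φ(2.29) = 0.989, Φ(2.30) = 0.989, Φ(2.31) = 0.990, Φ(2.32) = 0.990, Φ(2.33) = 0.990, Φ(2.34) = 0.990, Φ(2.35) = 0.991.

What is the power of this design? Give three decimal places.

z_β = |p₁−p₂|·√(n/[p₁q₁+p₂q₂]) − z_{α/2}
    = 0.09 · √(902/0.3947) − 1.960
    = 0.09 · 47.8046 − 1.960
    = 4.3024 − 1.960 = 2.3424 → 2.34
Power = Φ(2.34) = 0.990.

Power ≈ 0.990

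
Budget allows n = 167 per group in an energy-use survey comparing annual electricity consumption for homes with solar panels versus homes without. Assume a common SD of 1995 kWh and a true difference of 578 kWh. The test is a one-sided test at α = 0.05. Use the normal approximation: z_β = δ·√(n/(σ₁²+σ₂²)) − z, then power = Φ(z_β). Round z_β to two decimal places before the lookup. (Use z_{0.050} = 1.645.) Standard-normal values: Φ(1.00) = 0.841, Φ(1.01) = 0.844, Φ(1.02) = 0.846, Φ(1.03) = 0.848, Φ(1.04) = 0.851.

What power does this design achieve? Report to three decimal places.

Power ≈ 0.841

z_β = δ·√(n/(σ₁²+σ₂²)) − z_α
    = 578 · √(167/7960050) − 1.645
    = 578 · 0.00458 − 1.645
    = 2.6475 − 1.645 = 1.0025 → 1.00
Power = Φ(1.00) = 0.841.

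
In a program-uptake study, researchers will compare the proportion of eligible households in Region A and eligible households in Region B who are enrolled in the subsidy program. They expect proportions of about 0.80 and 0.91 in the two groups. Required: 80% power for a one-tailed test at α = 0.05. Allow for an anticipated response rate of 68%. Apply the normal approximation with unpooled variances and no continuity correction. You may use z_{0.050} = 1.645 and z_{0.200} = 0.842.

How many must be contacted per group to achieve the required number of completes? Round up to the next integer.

n = (z_α + z_β)² · [p₁(1−p₁) + p₂(1−p₂)] / (p₁ − p₂)²
  = (1.645 + 0.842)² · (0.80·0.20 + 0.91·0.09) / (-0.11)²
  = (2.487)² · (0.1600 + 0.0819) / 0.0121
  = 6.1852 · 0.2419 / 0.0121
  = 123.65
Adjust for 68% response: 123.65 / 0.68 = 181.84.
Round up → n = 182 per group.

n = 182 per group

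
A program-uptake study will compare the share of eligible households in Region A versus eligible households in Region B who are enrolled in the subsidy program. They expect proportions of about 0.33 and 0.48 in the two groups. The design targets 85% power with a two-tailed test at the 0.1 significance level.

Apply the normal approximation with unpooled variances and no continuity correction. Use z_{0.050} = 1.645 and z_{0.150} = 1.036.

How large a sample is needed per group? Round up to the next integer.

n = (z_{α/2} + z_β)² · [p₁(1−p₁) + p₂(1−p₂)] / (p₁ − p₂)²
  = (1.645 + 1.036)² · (0.33·0.67 + 0.48·0.52) / (-0.15)²
  = (2.681)² · (0.2211 + 0.2496) / 0.0225
  = 7.1878 · 0.4707 / 0.0225
  = 150.37
Round up → n = 151 per group.

n = 151 per group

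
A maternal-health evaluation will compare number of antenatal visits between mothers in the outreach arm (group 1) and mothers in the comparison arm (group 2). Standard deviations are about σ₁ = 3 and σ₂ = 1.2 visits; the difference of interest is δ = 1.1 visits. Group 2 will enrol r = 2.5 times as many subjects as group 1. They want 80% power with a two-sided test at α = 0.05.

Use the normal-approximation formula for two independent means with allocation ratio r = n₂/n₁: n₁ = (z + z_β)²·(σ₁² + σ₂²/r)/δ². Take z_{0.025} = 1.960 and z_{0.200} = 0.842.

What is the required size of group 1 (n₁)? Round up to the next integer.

n₁ = 63

n₁ = (z_{α/2} + z_β)² · (σ₁² + σ₂²/r) / δ²
   = (1.960 + 0.842)² · (3² + 1.2²/2.5) / 1.1²
   = 7.8512 · (9 + 0.576) / 1.21
   = 7.8512 · 9.576 / 1.21
   = 62.13
Round up → n₁ = 63; n₂ = r·n₁ = 2.5 × 63 = 158.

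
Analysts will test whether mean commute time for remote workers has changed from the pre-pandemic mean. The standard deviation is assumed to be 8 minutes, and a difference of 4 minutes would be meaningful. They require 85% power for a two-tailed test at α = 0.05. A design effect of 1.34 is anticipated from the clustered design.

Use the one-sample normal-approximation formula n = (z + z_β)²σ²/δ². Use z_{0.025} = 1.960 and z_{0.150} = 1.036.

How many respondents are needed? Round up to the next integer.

n = (z_{α/2} + z_β)² · σ² / δ²
  = (1.960 + 1.036)² · 8² / 4²
  = 8.9760 · 64 / 16
  = 35.90
Design effect: 1.34 × 35.90 = 48.11.
Round up → n = 49.

n = 49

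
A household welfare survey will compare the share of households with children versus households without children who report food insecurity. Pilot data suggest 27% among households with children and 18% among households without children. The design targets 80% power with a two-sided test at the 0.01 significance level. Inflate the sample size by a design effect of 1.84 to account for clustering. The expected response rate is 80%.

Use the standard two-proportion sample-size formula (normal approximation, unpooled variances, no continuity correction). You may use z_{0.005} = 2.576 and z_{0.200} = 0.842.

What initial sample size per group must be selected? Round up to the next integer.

n = (z_{α/2} + z_β)² · [p₁(1−p₁) + p₂(1−p₂)] / (p₁ − p₂)²
  = (2.576 + 0.842)² · (0.27·0.73 + 0.18·0.82) / (0.09)²
  = (3.418)² · (0.1971 + 0.1476) / 0.0081
  = 11.6827 · 0.3447 / 0.0081
  = 497.16
Design effect: 1.84 × 497.16 = 914.78.
Adjust for 80% response: 914.78 / 0.80 = 1143.48.
Round up → n = 1144 per group.

n = 1144 per group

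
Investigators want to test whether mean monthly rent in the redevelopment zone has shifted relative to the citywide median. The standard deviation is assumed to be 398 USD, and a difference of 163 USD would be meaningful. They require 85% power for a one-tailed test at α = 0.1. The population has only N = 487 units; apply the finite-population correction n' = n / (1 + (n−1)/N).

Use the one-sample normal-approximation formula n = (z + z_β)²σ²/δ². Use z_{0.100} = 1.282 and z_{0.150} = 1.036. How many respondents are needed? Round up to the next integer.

n = (z_α + z_β)² · σ² / δ²
  = (1.282 + 1.036)² · 398² / 163²
  = 5.3731 · 158404 / 26569
  = 32.03
Finite-population correction (N = 487): 32.03 / (1 + (32.03 − 1)/487) = 30.12.
Round up → n = 31.

n = 31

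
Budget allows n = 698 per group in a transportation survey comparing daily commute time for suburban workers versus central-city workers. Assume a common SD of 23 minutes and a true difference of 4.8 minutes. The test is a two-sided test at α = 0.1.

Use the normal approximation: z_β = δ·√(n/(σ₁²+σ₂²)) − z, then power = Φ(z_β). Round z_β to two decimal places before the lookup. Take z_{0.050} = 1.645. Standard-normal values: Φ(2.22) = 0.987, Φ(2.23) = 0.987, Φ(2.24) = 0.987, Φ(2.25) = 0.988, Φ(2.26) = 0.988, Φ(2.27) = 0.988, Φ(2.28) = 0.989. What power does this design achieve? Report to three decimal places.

z_β = δ·√(n/(σ₁²+σ₂²)) − z_{α/2}
    = 4.8 · √(698/1058) − 1.645
    = 4.8 · 0.81224 − 1.645
    = 3.8988 − 1.645 = 2.2538 → 2.25
Power = Φ(2.25) = 0.988.

Power ≈ 0.988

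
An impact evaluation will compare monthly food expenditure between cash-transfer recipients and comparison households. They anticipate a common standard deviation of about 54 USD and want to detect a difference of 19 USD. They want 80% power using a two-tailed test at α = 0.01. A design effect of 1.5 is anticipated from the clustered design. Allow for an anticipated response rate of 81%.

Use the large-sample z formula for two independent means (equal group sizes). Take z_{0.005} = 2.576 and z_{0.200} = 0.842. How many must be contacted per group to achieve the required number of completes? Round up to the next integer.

n = 350 per group

n = (z_{α/2} + z_β)² · (σ₁² + σ₂²) / δ²
  = (2.576 + 0.842)² · (2·54² = 5832) / 19²
  = 11.6827 · 5832 / 361
  = 188.74
Design effect: 1.5 × 188.74 = 283.10.
Adjust for 81% response: 283.10 / 0.81 = 349.51.
Round up → n = 350 per group.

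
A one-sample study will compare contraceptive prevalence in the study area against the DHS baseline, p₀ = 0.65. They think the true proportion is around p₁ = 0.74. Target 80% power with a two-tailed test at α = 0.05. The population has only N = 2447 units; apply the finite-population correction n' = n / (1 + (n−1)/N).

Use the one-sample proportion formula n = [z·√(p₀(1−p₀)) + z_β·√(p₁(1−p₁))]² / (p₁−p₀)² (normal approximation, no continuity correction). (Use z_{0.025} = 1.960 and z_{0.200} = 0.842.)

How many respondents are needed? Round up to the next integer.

n = [z_{α/2}·√(p₀q₀) + z_β·√(p₁q₁)]² / (p₁ − p₀)²
  = [1.960·√(0.65·0.35) + 0.842·√(0.74·0.26)]² / (0.09)²
  = [1.960·0.4770 + 0.842·0.4386]² / 0.0081
  = [1.3042]² / 0.0081
  = 209.99
Finite-population correction (N = 2447): 209.99 / (1 + (209.99 − 1)/2447) = 193.47.
Round up → n = 194.

n = 194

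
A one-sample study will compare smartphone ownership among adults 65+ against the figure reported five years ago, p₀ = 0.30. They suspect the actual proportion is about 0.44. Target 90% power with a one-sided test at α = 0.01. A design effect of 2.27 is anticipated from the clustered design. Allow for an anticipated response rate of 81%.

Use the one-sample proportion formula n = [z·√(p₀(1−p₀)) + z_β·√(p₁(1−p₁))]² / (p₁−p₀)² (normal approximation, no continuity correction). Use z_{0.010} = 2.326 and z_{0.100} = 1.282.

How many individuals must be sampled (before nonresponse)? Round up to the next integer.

n = 415

n = [z_α·√(p₀q₀) + z_β·√(p₁q₁)]² / (p₁ − p₀)²
  = [2.326·√(0.30·0.70) + 1.282·√(0.44·0.56)]² / (0.14)²
  = [2.326·0.4583 + 1.282·0.4964]² / 0.0196
  = [1.7023]² / 0.0196
  = 147.84
Design effect: 2.27 × 147.84 = 335.61.
Adjust for 81% response: 335.61 / 0.81 = 414.33.
Round up → n = 415.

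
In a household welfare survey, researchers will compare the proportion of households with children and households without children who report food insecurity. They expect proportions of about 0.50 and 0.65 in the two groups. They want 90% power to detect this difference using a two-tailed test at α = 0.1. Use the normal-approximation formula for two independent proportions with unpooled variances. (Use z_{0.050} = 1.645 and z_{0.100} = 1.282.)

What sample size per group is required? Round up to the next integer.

n = (z_{α/2} + z_β)² · [p₁(1−p₁) + p₂(1−p₂)] / (p₁ − p₂)²
  = (1.645 + 1.282)² · (0.50·0.50 + 0.65·0.35) / (-0.15)²
  = (2.927)² · (0.2500 + 0.2275) / 0.0225
  = 8.5673 · 0.4775 / 0.0225
  = 181.82
Round up → n = 182 per group.

n = 182 per group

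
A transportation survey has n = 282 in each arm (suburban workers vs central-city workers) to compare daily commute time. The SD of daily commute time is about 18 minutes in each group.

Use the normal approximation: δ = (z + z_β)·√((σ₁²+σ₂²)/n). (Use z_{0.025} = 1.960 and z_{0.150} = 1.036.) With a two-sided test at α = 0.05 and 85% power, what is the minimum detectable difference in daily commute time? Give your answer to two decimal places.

Minimum detectable difference ≈ 4.54 minutes

δ = (z_{α/2} + z_β) · √((σ₁²+σ₂²)/n)
  = (1.960 + 1.036) · √(648/282)
  = 2.996 · √2.2979
  = 2.996 · 1.5159
  = 4.5416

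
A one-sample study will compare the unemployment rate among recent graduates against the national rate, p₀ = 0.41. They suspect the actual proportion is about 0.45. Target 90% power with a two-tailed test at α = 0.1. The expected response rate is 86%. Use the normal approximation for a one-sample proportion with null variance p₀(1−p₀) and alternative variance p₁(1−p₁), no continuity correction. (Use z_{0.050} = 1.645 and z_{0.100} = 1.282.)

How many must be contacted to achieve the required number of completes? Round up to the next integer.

n = 1522

n = [z_{α/2}·√(p₀q₀) + z_β·√(p₁q₁)]² / (p₁ − p₀)²
  = [1.645·√(0.41·0.59) + 1.282·√(0.45·0.55)]² / (0.04)²
  = [1.645·0.4918 + 1.282·0.4975]² / 0.0016
  = [1.4469]² / 0.0016
  = 1308.36
Adjust for 86% response: 1308.36 / 0.86 = 1521.35.
Round up → n = 1522.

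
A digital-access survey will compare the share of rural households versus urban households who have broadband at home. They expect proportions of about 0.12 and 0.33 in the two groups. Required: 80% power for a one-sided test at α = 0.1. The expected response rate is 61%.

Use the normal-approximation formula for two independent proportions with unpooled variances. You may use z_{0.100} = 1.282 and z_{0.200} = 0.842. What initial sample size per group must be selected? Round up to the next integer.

n = 55 per group

n = (z_α + z_β)² · [p₁(1−p₁) + p₂(1−p₂)] / (p₁ − p₂)²
  = (1.282 + 0.842)² · (0.12·0.88 + 0.33·0.67) / (-0.21)²
  = (2.124)² · (0.1056 + 0.2211) / 0.0441
  = 4.5114 · 0.3267 / 0.0441
  = 33.42
Adjust for 61% response: 33.42 / 0.61 = 54.79.
Round up → n = 55 per group.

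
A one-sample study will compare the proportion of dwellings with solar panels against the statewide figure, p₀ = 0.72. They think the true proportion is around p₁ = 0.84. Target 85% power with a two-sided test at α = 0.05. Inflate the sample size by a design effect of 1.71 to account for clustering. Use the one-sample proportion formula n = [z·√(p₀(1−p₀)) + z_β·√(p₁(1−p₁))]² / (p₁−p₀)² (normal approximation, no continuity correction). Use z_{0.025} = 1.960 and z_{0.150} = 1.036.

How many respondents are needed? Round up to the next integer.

n = 189

n = [z_{α/2}·√(p₀q₀) + z_β·√(p₁q₁)]² / (p₁ − p₀)²
  = [1.960·√(0.72·0.28) + 1.036·√(0.84·0.16)]² / (0.12)²
  = [1.960·0.4490 + 1.036·0.3666]² / 0.0144
  = [1.2598]² / 0.0144
  = 110.22
Design effect: 1.71 × 110.22 = 188.48.
Round up → n = 189.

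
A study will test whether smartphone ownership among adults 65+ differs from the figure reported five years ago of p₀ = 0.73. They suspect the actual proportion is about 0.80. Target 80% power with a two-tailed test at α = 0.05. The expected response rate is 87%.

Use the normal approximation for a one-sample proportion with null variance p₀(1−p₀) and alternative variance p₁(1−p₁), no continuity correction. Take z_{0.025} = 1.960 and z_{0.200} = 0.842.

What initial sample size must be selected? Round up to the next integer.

n = [z_{α/2}·√(p₀q₀) + z_β·√(p₁q₁)]² / (p₁ − p₀)²
  = [1.960·√(0.73·0.27) + 0.842·√(0.80·0.20)]² / (0.07)²
  = [1.960·0.4440 + 0.842·0.4000]² / 0.0049
  = [1.2070]² / 0.0049
  = 297.30
Adjust for 87% response: 297.30 / 0.87 = 341.72.
Round up → n = 342.

n = 342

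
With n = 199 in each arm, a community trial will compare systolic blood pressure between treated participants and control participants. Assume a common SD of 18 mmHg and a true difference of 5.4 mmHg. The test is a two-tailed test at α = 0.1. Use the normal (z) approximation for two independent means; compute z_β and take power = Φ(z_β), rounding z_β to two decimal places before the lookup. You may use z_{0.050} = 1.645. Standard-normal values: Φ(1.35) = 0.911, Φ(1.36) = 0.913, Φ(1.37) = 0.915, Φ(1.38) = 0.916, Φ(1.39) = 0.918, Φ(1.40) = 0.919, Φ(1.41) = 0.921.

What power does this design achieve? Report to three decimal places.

Power ≈ 0.911

z_β = δ·√(n/(σ₁²+σ₂²)) − z_{α/2}
    = 5.4 · √(199/648) − 1.645
    = 5.4 · 0.55416 − 1.645
    = 2.9925 − 1.645 = 1.3475 → 1.35
Power = Φ(1.35) = 0.911.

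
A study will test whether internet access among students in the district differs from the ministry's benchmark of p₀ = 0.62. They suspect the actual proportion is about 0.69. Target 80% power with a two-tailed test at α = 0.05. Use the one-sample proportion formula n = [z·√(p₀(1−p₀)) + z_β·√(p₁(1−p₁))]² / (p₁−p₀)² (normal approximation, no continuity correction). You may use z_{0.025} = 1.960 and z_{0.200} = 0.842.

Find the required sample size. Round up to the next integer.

n = 367

n = [z_{α/2}·√(p₀q₀) + z_β·√(p₁q₁)]² / (p₁ − p₀)²
  = [1.960·√(0.62·0.38) + 0.842·√(0.69·0.31)]² / (0.07)²
  = [1.960·0.4854 + 0.842·0.4625]² / 0.0049
  = [1.3408]² / 0.0049
  = 366.87
Round up → n = 367.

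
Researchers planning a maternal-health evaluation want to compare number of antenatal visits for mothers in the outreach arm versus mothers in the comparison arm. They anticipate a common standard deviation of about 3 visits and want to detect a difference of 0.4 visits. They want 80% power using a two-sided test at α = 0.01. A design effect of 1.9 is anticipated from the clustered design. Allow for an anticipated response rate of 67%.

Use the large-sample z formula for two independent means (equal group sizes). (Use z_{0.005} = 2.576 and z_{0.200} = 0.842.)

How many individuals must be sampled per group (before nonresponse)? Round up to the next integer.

n = (z_{α/2} + z_β)² · (σ₁² + σ₂²) / δ²
  = (2.576 + 0.842)² · (2·3² = 18) / 0.4²
  = 11.6827 · 18 / 0.16
  = 1314.31
Design effect: 1.9 × 1314.31 = 2497.18.
Adjust for 67% response: 2497.18 / 0.67 = 3727.14.
Round up → n = 3728 per group.

n = 3728 per group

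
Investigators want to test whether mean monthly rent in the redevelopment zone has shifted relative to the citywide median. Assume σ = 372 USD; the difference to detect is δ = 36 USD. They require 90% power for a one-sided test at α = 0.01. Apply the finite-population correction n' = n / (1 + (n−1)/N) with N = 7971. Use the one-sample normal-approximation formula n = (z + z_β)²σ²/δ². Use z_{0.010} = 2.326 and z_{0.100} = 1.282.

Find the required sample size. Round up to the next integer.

n = (z_α + z_β)² · σ² / δ²
  = (2.326 + 1.282)² · 372² / 36²
  = 13.0177 · 138384 / 1296
  = 1390.00
Finite-population correction (N = 7971): 1390.00 / (1 + (1390.00 − 1)/7971) = 1183.73.
Round up → n = 1184.

n = 1184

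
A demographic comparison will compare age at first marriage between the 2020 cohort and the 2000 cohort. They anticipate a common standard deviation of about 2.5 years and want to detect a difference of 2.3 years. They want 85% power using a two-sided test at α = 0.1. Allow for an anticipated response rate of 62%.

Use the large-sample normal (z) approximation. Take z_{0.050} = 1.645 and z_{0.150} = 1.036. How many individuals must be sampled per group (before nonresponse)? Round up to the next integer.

n = 28 per group

n = (z_{α/2} + z_β)² · (σ₁² + σ₂²) / δ²
  = (1.645 + 1.036)² · (2·2.5² = 12.5) / 2.3²
  = 7.1878 · 12.5 / 5.29
  = 16.98
Adjust for 62% response: 16.98 / 0.62 = 27.39.
Round up → n = 28 per group.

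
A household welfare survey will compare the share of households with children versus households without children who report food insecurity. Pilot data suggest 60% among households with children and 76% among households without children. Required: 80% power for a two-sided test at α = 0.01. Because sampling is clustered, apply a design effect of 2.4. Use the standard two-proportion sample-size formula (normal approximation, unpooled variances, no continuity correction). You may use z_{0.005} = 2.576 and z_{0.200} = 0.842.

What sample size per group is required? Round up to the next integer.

n = (z_{α/2} + z_β)² · [p₁(1−p₁) + p₂(1−p₂)] / (p₁ − p₂)²
  = (2.576 + 0.842)² · (0.60·0.40 + 0.76·0.24) / (-0.16)²
  = (3.418)² · (0.2400 + 0.1824) / 0.0256
  = 11.6827 · 0.4224 / 0.0256
  = 192.76
Design effect: 2.4 × 192.76 = 462.64.
Round up → n = 463 per group.

n = 463 per group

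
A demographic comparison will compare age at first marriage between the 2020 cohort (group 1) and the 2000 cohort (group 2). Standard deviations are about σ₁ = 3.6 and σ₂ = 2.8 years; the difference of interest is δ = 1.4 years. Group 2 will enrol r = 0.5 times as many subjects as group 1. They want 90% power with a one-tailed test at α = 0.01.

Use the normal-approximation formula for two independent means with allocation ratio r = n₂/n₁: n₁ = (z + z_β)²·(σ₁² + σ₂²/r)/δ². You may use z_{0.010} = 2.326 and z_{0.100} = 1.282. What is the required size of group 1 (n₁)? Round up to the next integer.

n₁ = (z_α + z_β)² · (σ₁² + σ₂²/r) / δ²
   = (2.326 + 1.282)² · (3.6² + 2.8²/0.5) / 1.4²
   = 13.0177 · (12.96 + 15.68) / 1.96
   = 13.0177 · 28.64 / 1.96
   = 190.22
Round up → n₁ = 191; n₂ = r·n₁ = 0.5 × 191 = 96.

n₁ = 191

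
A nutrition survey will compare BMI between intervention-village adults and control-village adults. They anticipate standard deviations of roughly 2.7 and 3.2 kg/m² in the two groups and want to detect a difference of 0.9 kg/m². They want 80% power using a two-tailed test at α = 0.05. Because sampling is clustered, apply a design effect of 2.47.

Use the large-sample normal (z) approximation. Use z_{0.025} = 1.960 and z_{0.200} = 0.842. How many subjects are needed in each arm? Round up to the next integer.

n = 420 per group

n = (z_{α/2} + z_β)² · (σ₁² + σ₂²) / δ²
  = (1.960 + 0.842)² · (2.7² + 3.2² = 17.53) / 0.9²
  = 7.8512 · 17.53 / 0.81
  = 169.92
Design effect: 2.47 × 169.92 = 419.69.
Round up → n = 420 per group.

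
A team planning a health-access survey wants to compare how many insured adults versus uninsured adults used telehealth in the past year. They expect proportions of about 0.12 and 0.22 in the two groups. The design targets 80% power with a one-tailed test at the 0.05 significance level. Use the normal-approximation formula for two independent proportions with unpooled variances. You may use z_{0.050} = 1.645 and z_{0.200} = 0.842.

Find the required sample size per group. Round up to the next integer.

n = 172 per group

n = (z_α + z_β)² · [p₁(1−p₁) + p₂(1−p₂)] / (p₁ − p₂)²
  = (1.645 + 0.842)² · (0.12·0.88 + 0.22·0.78) / (-0.10)²
  = (2.487)² · (0.1056 + 0.1716) / 0.0100
  = 6.1852 · 0.2772 / 0.0100
  = 171.45
Round up → n = 172 per group.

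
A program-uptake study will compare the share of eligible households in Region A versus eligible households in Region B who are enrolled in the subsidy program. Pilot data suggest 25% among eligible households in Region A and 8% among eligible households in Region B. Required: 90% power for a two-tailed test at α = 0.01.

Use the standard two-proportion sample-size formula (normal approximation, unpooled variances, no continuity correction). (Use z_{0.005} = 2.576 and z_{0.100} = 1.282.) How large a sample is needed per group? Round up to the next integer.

n = (z_{α/2} + z_β)² · [p₁(1−p₁) + p₂(1−p₂)] / (p₁ − p₂)²
  = (2.576 + 1.282)² · (0.25·0.75 + 0.08·0.92) / (0.17)²
  = (3.858)² · (0.1875 + 0.0736) / 0.0289
  = 14.8842 · 0.2611 / 0.0289
  = 134.47
Round up → n = 135 per group.

n = 135 per group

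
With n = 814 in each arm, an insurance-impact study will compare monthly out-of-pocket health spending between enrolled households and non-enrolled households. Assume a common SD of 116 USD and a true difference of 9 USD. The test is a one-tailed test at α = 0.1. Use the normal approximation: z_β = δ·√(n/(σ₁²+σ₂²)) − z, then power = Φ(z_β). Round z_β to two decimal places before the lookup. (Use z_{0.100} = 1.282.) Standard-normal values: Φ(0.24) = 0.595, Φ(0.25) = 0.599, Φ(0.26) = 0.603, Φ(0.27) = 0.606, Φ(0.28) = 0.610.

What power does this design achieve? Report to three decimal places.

Power ≈ 0.610

z_β = δ·√(n/(σ₁²+σ₂²)) − z_α
    = 9 · √(814/26912) − 1.282
    = 9 · 0.17392 − 1.282
    = 1.5652 − 1.282 = 0.2832 → 0.28
Power = Φ(0.28) = 0.610.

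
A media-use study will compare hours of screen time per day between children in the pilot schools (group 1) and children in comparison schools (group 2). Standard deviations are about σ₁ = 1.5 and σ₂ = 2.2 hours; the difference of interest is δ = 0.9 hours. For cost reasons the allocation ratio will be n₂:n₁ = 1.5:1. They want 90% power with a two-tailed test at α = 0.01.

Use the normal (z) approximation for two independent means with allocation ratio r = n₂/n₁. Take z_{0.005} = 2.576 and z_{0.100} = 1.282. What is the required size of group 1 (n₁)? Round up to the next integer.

n₁ = (z_{α/2} + z_β)² · (σ₁² + σ₂²/r) / δ²
   = (2.576 + 1.282)² · (1.5² + 2.2²/1.5) / 0.9²
   = 14.8842 · (2.25 + 3.2267) / 0.81
   = 14.8842 · 5.4767 / 0.81
   = 100.64
Round up → n₁ = 101; n₂ = r·n₁ = 1.5 × 101 = 152.

n₁ = 101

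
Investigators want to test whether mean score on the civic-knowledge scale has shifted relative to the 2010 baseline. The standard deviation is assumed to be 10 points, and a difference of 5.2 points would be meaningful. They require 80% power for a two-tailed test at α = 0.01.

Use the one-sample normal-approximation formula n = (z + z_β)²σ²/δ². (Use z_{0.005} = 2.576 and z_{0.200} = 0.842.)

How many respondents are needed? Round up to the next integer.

n = (z_{α/2} + z_β)² · σ² / δ²
  = (2.576 + 0.842)² · 10² / 5.2²
  = 11.6827 · 100 / 27.04
  = 43.21
Round up → n = 44.

n = 44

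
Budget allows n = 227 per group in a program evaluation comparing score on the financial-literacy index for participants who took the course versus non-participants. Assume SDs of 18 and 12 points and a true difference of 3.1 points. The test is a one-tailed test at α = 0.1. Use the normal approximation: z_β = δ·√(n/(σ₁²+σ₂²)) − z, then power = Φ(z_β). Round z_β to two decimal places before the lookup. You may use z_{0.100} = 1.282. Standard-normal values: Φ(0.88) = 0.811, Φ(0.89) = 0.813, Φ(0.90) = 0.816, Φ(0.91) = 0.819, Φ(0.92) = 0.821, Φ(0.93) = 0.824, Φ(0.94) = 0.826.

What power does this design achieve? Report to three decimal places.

Power ≈ 0.811

z_β = δ·√(n/(σ₁²+σ₂²)) − z_α
    = 3.1 · √(227/468) − 1.282
    = 3.1 · 0.69645 − 1.282
    = 2.1590 − 1.282 = 0.8770 → 0.88
Power = Φ(0.88) = 0.811.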